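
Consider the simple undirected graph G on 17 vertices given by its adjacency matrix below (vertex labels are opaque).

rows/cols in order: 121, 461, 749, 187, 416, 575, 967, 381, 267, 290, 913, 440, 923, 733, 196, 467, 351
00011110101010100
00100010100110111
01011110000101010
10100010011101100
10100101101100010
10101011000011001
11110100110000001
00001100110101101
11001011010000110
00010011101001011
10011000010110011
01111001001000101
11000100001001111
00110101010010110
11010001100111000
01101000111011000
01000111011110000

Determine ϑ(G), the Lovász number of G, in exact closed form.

sqrt(17)

Vertex 121 has 8 neighbors: 187, 416, 575, 967, 267, 913, 923, 196.
N(381) = {416, 575, 267, 290, 440, 733, 196, 351}, |N(381)| = 8.
Vertex 913 has 8 neighbors: 121, 187, 416, 290, 440, 923, 467, 351.
N(290) = {187, 967, 381, 267, 913, 733, 467, 351}, |N(290)| = 8.
Every vertex has degree 8 (N=17); SR(17,8,3,4) — a Paley graph.
spec(A) ≈ [8.0, 1.562, -2.562] (distinct, 3 d.p.).
−17·(-sqrt(17)/2 - 1/2) / ((8)−(-sqrt(17)/2 - 1/2)) = sqrt(17) = ϑ(G).
= 4.123105626… (decimal).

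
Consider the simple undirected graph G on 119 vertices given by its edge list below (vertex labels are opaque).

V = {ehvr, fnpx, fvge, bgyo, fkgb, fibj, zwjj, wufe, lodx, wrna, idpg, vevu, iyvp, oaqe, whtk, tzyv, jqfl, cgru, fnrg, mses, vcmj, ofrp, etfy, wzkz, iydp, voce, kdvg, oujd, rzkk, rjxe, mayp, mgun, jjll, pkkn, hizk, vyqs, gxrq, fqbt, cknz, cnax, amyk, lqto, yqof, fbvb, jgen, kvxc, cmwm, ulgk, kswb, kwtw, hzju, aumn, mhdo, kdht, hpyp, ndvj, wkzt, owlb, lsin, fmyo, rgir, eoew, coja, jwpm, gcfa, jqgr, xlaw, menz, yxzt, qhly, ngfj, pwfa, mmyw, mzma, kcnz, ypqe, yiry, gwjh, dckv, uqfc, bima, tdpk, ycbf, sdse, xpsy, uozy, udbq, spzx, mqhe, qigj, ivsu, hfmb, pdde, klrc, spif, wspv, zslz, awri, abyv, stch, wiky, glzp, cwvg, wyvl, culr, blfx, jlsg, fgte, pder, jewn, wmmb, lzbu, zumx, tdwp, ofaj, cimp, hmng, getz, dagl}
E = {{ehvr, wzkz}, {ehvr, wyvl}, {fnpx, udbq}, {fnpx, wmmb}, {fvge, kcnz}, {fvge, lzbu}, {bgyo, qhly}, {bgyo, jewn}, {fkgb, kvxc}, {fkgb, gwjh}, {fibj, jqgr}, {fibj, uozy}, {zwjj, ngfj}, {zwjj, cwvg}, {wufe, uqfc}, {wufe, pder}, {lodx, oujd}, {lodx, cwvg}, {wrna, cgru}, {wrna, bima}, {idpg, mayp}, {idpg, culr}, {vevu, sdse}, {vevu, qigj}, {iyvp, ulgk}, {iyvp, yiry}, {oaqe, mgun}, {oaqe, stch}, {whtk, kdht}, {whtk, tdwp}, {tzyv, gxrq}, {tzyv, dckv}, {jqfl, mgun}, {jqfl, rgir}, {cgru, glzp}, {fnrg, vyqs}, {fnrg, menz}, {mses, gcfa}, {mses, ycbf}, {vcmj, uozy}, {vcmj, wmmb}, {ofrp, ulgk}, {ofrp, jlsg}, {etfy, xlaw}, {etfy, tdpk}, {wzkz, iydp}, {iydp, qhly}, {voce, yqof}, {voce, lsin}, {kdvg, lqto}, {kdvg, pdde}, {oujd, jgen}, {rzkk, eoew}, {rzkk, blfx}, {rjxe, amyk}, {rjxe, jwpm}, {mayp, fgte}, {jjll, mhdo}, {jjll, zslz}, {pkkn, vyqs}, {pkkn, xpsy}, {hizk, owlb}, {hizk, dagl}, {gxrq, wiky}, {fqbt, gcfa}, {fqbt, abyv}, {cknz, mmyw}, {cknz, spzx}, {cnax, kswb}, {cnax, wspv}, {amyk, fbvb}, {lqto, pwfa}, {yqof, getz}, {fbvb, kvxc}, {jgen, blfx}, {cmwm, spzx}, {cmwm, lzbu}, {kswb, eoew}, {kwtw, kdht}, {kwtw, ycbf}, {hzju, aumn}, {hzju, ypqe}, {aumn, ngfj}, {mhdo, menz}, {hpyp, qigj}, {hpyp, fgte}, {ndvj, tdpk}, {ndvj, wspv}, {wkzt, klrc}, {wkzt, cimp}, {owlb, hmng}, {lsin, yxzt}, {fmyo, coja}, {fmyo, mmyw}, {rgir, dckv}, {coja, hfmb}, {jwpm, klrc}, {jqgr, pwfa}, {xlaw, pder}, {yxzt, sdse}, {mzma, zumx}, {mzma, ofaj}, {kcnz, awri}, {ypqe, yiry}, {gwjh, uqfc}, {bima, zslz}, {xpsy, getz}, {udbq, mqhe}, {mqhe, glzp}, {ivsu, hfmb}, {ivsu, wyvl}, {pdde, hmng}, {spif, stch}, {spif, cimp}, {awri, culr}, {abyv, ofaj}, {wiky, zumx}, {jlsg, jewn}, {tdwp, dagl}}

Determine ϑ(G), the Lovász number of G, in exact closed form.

119*cos(pi/119)/(cos(pi/119) + 1)

Vertex spif has 2 neighbors: stch, cimp.
N(rzkk) = {eoew, blfx}, |N(rzkk)| = 2.
N(kvxc) = {fkgb, fbvb}, |N(kvxc)| = 2.
N(lodx) = {oujd, cwvg}, |N(lodx)| = 2.
Every vertex has degree 2 (N=119); a single 119-cycle (edge-transitive).
Distinct eigenvalues (to 6 d.p.): [2.0, 1.997213, 1.988859, 1.974962, 1.95556, 1.930708, 1.900475, 1.864944, 1.824216, 1.778403, 1.727634, 1.672049, 1.611804, 1.547067, 1.478018, 1.404849, 1.327765, 1.24698, 1.162719, 1.075218, 0.984719, 0.891477, 0.795749, 0.697804, 0.597914, 0.496357, 0.393417, 0.28938, 0.184537, 0.079179, -0.026399, -0.131904, -0.237041, -0.341517, -0.445042, -0.547326, -0.648085, -0.747037, -0.843907, -0.938425, -1.030328, -1.119358, -1.205269, -1.287821, -1.366783, -1.441936, -1.51307, -1.579986, -1.642499, -1.700434, -1.75363, -1.801938, -1.845223, -1.883366, -1.916259, -1.943812, -1.965946, -1.982601, -1.993731, -1.999303].
Lovász: ϑ = −119(-2*cos(pi/119))/(2+-(-1)*2*cos(pi/119)) = 119*cos(pi/119)/(cos(pi/119) + 1).
= 59.48963156… (decimal).
α=59, χ(Ḡ)=60; ϑ=119*cos(pi/119)/(cos(pi/119) + 1) lies between (both strict).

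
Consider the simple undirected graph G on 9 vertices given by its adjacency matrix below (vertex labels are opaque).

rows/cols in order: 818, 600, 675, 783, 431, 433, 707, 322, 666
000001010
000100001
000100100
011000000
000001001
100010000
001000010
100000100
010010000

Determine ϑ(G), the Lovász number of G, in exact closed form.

Vertex 600 has 2 neighbors: 783, 666.
N(707) = {675, 322}, |N(707)| = 2.
N(433) = {818, 431}, |N(433)| = 2.
Vertex 322 has 2 neighbors: 818, 707.
G on 9 vertices is 2-regular; this is C_{9}, the 9-cycle.
spec(A) ≈ [2.0, 1.5321, 0.3473, -1.0, -1.8794] (distinct, 4 d.p.).
−9·(-2*cos(pi/9)) / ((2)−(-2*cos(pi/9))) = 9*cos(pi/9)/(cos(pi/9) + 1) = ϑ(G).
≈ 4.36009 (to 5 d.p.).
Sandwich: α(G)=4 ≤ ϑ(G)=9*cos(pi/9)/(cos(pi/9) + 1) ≤ χ(Ḡ)=5 (both strict).

9*cos(pi/9)/(cos(pi/9) + 1)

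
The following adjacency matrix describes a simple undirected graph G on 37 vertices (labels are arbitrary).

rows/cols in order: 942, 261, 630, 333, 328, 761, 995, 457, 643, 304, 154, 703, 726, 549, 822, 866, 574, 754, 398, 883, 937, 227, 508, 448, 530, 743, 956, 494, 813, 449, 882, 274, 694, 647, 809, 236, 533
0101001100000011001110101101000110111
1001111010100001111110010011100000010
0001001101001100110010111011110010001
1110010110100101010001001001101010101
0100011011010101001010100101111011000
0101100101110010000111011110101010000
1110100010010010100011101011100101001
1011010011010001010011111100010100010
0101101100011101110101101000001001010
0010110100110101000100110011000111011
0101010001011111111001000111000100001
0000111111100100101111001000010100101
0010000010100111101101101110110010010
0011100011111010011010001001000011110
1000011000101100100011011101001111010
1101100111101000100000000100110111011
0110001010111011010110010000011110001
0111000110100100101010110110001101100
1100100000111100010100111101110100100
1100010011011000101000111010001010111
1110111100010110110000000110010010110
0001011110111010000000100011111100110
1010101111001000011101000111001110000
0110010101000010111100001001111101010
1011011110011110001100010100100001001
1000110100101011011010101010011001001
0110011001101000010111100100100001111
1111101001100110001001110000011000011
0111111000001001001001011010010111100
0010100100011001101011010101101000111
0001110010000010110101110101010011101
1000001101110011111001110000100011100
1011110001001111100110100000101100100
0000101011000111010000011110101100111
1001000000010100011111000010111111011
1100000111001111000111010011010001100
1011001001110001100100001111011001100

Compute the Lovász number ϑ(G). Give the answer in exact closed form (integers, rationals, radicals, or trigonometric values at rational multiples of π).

Vertex 809 has 18 neighbors: 942, 333, 703, 549, 754, 398, 883, 937, 227, 956, 813, 449, 882, 274, 694, 647, 236, 533.
deg(937) = 18; N(937) = {942, 261, 630, 328, 761, 995, 457, 703, 549, 822, 574, 754, 743, 956, 449, 694, 809, 236}.
N(333) = {942, 261, 630, 761, 457, 643, 154, 549, 866, 754, 227, 530, 494, 813, 882, 694, 809, 533}, |N(333)| = 18.
N(866) = {942, 261, 333, 328, 457, 643, 304, 154, 726, 574, 743, 813, 449, 274, 694, 647, 236, 533}, |N(866)| = 18.
G on 37 vertices is 18-regular; SR(37,18,8,9) — a Paley graph.
The 3 distinct eigenvalues: [18.0, 2.54138, -3.54138].
Lovász (edge-transitive): ϑ = −37·(-sqrt(37)/2 - 1/2)/((18)−(-sqrt(37)/2 - 1/2)) = sqrt(37).
= 6.082763… (decimal).

sqrt(37)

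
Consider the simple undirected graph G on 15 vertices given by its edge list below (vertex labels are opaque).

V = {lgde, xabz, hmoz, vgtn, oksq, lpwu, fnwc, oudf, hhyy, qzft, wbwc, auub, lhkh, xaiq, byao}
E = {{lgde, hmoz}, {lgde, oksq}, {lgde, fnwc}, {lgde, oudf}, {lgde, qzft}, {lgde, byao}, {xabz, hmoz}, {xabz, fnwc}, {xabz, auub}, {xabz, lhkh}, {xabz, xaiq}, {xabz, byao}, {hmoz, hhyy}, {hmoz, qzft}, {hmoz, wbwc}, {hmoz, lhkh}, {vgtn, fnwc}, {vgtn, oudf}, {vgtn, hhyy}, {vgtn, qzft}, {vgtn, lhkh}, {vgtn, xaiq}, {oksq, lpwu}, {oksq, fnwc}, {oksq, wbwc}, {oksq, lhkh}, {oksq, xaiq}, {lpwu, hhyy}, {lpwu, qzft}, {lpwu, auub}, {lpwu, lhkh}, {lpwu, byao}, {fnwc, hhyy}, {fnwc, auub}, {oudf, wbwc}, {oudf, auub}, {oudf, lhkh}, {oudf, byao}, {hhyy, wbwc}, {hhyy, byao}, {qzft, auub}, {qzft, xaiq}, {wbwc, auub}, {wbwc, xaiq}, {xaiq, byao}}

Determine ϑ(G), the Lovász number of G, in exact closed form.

deg(qzft) = 6; N(qzft) = {lgde, hmoz, vgtn, lpwu, auub, xaiq}.
Vertex auub has 6 neighbors: xabz, lpwu, fnwc, oudf, qzft, wbwc.
Vertex xaiq has 6 neighbors: xabz, vgtn, oksq, qzft, wbwc, byao.
Vertex lgde has 6 neighbors: hmoz, oksq, fnwc, oudf, qzft, byao.
Every vertex has degree 6 (N=15); this is K(6,2), the Kneser graph.
Distinct eigenvalues (to 6 d.p.): [6.0, 1.0, -3.0].
Lovász (edge-transitive): ϑ = −15·(-3)/((6)−(-3)) = 5.
Numerically 5.00000.

5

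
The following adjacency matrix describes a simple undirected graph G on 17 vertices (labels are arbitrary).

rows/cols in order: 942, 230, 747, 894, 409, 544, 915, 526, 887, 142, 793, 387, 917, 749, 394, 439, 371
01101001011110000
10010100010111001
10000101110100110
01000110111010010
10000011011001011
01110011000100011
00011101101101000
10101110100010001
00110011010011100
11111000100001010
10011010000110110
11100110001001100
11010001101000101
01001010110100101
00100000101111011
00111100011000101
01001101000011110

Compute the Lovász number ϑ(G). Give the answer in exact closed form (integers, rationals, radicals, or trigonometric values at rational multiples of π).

N(749) = {230, 409, 915, 887, 142, 387, 394, 371}, |N(749)| = 8.
deg(371) = 8; N(371) = {230, 409, 544, 526, 917, 749, 394, 439}.
Vertex 894 has 8 neighbors: 230, 544, 915, 887, 142, 793, 917, 439.
N(526) = {942, 747, 409, 544, 915, 887, 917, 371}, |N(526)| = 8.
8-regular, N=17; strongly regular (17,8,3,4).
Distinct eigenvalues (to 4 d.p.): [8.0, 1.5616, -2.5616].
Lovász: ϑ = −17(-sqrt(17)/2 - 1/2)/(8+-(-sqrt(17)/2 - 1/2)) = sqrt(17).
ϑ(G) ≈ 4.12311.

sqrt(17)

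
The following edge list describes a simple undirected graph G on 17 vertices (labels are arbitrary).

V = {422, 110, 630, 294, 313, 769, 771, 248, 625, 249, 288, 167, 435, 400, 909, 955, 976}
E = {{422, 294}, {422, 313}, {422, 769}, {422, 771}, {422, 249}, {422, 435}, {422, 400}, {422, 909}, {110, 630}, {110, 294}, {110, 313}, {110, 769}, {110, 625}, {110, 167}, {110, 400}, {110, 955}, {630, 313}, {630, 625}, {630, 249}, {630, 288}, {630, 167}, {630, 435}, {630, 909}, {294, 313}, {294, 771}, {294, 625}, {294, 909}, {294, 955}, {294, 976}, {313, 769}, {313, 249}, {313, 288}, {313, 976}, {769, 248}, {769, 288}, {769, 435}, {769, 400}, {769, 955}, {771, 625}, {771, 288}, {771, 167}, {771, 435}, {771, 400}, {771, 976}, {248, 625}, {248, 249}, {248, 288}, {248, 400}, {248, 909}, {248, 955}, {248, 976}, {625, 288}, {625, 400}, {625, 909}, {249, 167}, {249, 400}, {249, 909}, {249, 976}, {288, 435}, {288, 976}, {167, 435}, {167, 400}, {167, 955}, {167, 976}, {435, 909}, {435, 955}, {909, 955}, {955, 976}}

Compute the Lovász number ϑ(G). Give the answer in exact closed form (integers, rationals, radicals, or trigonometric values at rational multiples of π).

N(110) = {630, 294, 313, 769, 625, 167, 400, 955}, |N(110)| = 8.
Vertex 771 has 8 neighbors: 422, 294, 625, 288, 167, 435, 400, 976.
N(630) = {110, 313, 625, 249, 288, 167, 435, 909}, |N(630)| = 8.
deg(909) = 8; N(909) = {422, 630, 294, 248, 625, 249, 435, 955}.
17-vertex 8-regular graph: strongly regular (17,8,3,4).
Distinct eigenvalues (to 4 d.p.): [8.0, 1.5616, -2.5616].
Lovász (edge-transitive): ϑ = −17·(-sqrt(17)/2 - 1/2)/((8)−(-sqrt(17)/2 - 1/2)) = sqrt(17).
ϑ(G) ≈ 4.1231056.

sqrt(17)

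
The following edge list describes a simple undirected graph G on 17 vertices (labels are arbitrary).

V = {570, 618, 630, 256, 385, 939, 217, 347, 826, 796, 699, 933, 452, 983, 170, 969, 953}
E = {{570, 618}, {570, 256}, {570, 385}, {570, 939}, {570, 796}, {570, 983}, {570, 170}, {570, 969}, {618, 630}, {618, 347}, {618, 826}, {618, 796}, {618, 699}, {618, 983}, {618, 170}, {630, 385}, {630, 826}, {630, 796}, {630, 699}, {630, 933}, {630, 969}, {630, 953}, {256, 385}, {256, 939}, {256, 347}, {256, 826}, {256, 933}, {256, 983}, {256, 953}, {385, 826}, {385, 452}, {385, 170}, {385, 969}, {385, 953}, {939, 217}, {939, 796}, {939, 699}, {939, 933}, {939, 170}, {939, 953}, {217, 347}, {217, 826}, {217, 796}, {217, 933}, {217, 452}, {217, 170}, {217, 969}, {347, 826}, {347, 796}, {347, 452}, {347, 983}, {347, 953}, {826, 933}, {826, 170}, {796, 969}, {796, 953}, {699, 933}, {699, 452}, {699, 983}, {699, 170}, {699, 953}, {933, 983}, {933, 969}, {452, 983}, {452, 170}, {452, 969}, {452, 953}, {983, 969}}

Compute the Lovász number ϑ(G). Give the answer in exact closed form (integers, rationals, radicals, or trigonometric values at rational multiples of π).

sqrt(17)

Vertex 570 has 8 neighbors: 618, 256, 385, 939, 796, 983, 170, 969.
deg(983) = 8; N(983) = {570, 618, 256, 347, 699, 933, 452, 969}.
Vertex 969 has 8 neighbors: 570, 630, 385, 217, 796, 933, 452, 983.
N(170) = {570, 618, 385, 939, 217, 826, 699, 452}, |N(170)| = 8.
Every vertex has degree 8 (N=17); SR(17,8,3,4) — a Paley graph.
Distinct eigenvalues (to 3 d.p.): [8.0, 1.562, -2.562].
Lovász: ϑ = −17(-sqrt(17)/2 - 1/2)/(8+-(-sqrt(17)/2 - 1/2)) = sqrt(17).
≈ 4.12310563 (to 8 d.p.).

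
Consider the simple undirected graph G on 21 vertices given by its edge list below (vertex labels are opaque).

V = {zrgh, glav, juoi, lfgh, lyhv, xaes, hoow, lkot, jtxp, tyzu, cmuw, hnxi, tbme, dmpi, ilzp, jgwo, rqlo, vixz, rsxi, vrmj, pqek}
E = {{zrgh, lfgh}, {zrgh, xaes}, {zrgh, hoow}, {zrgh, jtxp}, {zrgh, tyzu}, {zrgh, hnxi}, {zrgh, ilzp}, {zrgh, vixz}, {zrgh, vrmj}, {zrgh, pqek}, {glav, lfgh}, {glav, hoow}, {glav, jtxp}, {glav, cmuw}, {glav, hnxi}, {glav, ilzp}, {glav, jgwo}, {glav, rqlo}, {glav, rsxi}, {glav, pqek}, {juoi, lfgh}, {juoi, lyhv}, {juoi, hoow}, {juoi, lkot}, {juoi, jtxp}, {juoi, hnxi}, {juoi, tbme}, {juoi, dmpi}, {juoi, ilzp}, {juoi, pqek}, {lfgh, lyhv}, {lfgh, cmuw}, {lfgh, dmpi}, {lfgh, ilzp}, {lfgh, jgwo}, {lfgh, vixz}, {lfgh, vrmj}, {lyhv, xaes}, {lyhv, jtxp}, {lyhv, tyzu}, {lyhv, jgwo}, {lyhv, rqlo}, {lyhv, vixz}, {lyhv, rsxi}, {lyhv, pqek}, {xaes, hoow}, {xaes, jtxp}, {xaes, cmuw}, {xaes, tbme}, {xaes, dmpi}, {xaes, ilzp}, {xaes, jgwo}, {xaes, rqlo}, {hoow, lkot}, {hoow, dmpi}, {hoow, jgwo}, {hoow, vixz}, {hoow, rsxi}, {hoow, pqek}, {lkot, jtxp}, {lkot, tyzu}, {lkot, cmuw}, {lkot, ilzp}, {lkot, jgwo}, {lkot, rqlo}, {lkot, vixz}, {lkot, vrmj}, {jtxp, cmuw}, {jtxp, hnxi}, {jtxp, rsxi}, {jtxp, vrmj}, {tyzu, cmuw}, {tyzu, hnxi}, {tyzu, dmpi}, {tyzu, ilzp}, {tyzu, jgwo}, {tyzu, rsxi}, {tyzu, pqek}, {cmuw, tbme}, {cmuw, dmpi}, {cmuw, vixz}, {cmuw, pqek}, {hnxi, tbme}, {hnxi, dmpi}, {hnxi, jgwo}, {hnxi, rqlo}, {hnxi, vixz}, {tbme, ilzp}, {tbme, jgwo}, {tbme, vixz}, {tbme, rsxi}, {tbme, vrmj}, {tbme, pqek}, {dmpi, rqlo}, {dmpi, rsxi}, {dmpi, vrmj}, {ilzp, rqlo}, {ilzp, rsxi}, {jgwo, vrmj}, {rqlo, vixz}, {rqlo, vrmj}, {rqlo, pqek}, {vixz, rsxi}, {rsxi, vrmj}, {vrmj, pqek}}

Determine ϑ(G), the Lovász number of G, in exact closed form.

6

Vertex glav has 10 neighbors: lfgh, hoow, jtxp, cmuw, hnxi, ilzp, jgwo, rqlo, rsxi, pqek.
deg(vrmj) = 10; N(vrmj) = {zrgh, lfgh, lkot, jtxp, tbme, dmpi, jgwo, rqlo, rsxi, pqek}.
N(lyhv) = {juoi, lfgh, xaes, jtxp, tyzu, jgwo, rqlo, vixz, rsxi, pqek}, |N(lyhv)| = 10.
deg(hoow) = 10; N(hoow) = {zrgh, glav, juoi, xaes, lkot, dmpi, jgwo, vixz, rsxi, pqek}.
Every vertex has degree 10 (N=21); Kneser K(7,2) on C(7,2)=21 vertices.
The 3 distinct eigenvalues: [10.0, 1.0, -4.0].
With N=21: ϑ(G) = 21·(-1*(-4))/(10−(-4)) = 6.
ϑ(G) ≈ 6.0000000.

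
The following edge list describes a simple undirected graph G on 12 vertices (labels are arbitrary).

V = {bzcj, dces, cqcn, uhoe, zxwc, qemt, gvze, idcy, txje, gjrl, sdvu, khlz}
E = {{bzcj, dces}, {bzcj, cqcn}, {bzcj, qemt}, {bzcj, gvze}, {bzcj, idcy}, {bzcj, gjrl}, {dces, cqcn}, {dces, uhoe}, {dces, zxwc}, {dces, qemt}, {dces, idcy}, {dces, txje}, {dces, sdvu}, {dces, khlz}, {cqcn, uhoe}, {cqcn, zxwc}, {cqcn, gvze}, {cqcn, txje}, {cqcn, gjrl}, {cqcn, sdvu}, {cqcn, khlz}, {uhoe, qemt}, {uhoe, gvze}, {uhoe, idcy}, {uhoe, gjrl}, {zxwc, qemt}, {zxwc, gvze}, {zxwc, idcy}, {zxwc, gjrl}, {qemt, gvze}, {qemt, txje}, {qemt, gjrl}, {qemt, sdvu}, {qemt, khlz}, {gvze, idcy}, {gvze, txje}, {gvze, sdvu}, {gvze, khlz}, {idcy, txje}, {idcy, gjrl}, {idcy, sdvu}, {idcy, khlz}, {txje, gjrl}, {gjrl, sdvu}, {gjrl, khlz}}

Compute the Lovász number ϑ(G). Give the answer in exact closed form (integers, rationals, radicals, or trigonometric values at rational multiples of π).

deg(dces) = 9; N(dces) = {bzcj, cqcn, uhoe, zxwc, qemt, idcy, txje, sdvu, khlz}.
N(idcy) = {bzcj, dces, uhoe, zxwc, gvze, txje, gjrl, sdvu, khlz}, |N(idcy)| = 9.
deg(gjrl) = 9; N(gjrl) = {bzcj, cqcn, uhoe, zxwc, qemt, idcy, txje, sdvu, khlz}.
deg(khlz) = 6; N(khlz) = {dces, cqcn, qemt, gvze, idcy, gjrl}.
Complete 3-partite, parts [6, 3, 3]: perfect, ϑ = α = 6.
ϑ(G) ≈ 6.0000.
Lovász sandwich 6 ≤ 6 ≤ 6: collapsed.

6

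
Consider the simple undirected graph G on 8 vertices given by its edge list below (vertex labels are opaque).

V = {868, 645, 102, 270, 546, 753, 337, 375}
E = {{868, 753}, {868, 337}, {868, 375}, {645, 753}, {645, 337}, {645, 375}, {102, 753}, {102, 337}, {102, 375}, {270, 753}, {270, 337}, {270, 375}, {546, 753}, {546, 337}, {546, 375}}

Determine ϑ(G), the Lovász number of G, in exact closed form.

5

Vertex 337 has 5 neighbors: 868, 645, 102, 270, 546.
Vertex 645 has 3 neighbors: 753, 337, 375.
deg(102) = 3; N(102) = {753, 337, 375}.
deg(546) = 3; N(546) = {753, 337, 375}.
2 parts of sizes [5, 3]; α(G) = 5 = ϑ (perfect).
Numerically 5.00000000.
Sandwich: α(G)=5 ≤ ϑ(G)=5 ≤ χ(Ḡ)=5 (collapsed).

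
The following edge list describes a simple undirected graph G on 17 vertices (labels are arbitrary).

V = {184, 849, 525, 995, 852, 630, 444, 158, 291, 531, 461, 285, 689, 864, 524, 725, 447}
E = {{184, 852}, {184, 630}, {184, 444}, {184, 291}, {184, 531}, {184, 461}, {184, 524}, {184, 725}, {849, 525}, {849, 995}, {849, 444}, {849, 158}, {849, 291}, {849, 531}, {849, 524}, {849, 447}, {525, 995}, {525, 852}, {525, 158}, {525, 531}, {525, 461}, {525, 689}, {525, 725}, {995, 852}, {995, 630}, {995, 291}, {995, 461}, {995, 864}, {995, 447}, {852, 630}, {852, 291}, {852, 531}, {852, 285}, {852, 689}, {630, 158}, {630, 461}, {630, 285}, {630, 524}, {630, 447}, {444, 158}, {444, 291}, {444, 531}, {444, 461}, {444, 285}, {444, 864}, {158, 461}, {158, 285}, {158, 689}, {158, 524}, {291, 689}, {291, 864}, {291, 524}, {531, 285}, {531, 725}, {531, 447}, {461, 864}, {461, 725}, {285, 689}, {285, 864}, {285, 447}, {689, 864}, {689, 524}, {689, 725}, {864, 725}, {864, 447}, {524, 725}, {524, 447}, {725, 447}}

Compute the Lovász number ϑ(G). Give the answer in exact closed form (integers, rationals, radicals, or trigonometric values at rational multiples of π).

deg(852) = 8; N(852) = {184, 525, 995, 630, 291, 531, 285, 689}.
deg(525) = 8; N(525) = {849, 995, 852, 158, 531, 461, 689, 725}.
Vertex 461 has 8 neighbors: 184, 525, 995, 630, 444, 158, 864, 725.
N(689) = {525, 852, 158, 291, 285, 864, 524, 725}, |N(689)| = 8.
Regular of degree 8 on 17 vertices: SR(17,8,3,4) — a Paley graph.
The 3 distinct eigenvalues: [8.0, 1.561553, -2.561553].
With N=17: ϑ(G) = 17·(-(-sqrt(17)/2 - 1/2))/(8−(-sqrt(17)/2 - 1/2)) = sqrt(17).
= 4.123106… (decimal).

sqrt(17)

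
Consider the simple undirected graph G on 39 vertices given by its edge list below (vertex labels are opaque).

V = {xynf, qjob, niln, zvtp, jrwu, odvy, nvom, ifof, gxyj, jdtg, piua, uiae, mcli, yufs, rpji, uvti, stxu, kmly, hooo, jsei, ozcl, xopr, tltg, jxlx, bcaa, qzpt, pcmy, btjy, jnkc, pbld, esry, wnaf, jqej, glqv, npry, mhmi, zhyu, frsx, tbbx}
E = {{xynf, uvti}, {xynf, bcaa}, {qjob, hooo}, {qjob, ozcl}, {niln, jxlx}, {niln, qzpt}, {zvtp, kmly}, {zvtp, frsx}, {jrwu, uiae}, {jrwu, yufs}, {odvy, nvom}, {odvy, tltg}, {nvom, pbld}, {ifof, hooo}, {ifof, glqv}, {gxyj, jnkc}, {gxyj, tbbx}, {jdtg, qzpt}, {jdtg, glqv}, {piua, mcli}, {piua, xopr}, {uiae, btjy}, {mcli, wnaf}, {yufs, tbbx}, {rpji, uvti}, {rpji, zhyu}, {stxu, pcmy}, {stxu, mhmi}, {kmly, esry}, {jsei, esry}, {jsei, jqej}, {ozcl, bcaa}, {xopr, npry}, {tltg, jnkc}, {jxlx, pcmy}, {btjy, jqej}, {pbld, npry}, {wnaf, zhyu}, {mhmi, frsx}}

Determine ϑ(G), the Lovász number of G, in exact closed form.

39*cos(pi/39)/(cos(pi/39) + 1)

Vertex xopr has 2 neighbors: piua, npry.
deg(ifof) = 2; N(ifof) = {hooo, glqv}.
Vertex jqej has 2 neighbors: jsei, btjy.
N(uiae) = {jrwu, btjy}, |N(uiae)| = 2.
2-regular, N=39; this is C_{39}, the 39-cycle.
The 20 distinct eigenvalues: [2.0, 1.974, 1.897, 1.771, 1.599, 1.385, 1.136, 0.857, 0.556, 0.241, -0.081, -0.4, -0.709, -1.0, -1.265, -1.497, -1.69, -1.84, -1.942, -1.994].
ϑ = −N·λ_min/(λ_max−λ_min) = −39·(-2*cos(pi/39))/(2−(-2*cos(pi/39))) = 39*cos(pi/39)/(cos(pi/39) + 1).
≈ 19.468332 (to 6 d.p.).
α=19, χ(Ḡ)=20; ϑ=39*cos(pi/39)/(cos(pi/39) + 1) lies between (both strict).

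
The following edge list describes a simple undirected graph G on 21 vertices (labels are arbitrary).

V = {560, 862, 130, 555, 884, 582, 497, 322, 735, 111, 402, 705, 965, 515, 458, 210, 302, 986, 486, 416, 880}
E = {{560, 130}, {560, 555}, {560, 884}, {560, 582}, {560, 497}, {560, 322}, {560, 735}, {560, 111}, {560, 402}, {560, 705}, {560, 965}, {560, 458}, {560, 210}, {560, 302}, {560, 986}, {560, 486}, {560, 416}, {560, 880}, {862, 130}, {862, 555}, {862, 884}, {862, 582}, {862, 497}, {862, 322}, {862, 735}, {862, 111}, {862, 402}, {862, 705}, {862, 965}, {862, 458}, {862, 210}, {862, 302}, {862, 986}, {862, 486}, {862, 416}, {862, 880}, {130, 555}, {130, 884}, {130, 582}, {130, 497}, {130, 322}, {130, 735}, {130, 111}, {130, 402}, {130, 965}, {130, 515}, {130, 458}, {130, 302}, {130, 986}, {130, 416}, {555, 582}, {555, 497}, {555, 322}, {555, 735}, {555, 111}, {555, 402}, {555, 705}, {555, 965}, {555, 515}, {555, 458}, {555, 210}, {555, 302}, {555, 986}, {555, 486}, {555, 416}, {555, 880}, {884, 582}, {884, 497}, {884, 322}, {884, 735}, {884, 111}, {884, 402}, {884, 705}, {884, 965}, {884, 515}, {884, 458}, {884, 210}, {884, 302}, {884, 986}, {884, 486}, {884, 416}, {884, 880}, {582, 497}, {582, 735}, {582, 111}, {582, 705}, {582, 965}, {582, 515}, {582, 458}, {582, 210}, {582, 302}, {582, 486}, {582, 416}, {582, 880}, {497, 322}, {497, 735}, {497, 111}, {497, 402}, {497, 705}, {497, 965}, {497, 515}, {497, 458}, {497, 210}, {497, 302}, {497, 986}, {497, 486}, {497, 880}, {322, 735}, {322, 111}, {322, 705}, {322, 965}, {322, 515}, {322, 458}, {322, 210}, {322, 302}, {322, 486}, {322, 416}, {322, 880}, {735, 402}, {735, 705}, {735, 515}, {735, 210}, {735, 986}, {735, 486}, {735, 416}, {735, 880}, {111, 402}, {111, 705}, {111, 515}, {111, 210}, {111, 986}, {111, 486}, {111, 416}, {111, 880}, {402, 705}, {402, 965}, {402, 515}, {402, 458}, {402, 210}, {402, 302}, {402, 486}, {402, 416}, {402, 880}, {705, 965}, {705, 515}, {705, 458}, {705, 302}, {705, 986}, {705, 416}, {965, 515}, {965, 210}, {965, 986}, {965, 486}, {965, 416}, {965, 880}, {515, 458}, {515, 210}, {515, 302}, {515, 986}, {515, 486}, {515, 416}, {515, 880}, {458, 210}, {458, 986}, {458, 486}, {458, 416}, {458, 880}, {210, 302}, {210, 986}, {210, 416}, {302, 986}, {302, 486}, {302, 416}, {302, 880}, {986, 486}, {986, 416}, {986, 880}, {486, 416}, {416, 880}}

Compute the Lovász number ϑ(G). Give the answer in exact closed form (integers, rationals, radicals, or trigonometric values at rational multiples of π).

Vertex 322 has 17 neighbors: 560, 862, 130, 555, 884, 497, 735, 111, 705, 965, 515, 458, 210, 302, 486, 416, 880.
deg(458) = 16; N(458) = {560, 862, 130, 555, 884, 582, 497, 322, 402, 705, 515, 210, 986, 486, 416, 880}.
N(515) = {130, 555, 884, 582, 497, 322, 735, 111, 402, 705, 965, 458, 210, 302, 986, 486, 416, 880}, |N(515)| = 18.
N(965) = {560, 862, 130, 555, 884, 582, 497, 322, 402, 705, 515, 210, 986, 486, 416, 880}, |N(965)| = 16.
Complete multipartite on [5, 5, 4, 3, 2, 2]: sandwich collapses at ϑ=5.
Numerically 5.00000.
5 ≤ 5 ≤ 5: collapsed.

5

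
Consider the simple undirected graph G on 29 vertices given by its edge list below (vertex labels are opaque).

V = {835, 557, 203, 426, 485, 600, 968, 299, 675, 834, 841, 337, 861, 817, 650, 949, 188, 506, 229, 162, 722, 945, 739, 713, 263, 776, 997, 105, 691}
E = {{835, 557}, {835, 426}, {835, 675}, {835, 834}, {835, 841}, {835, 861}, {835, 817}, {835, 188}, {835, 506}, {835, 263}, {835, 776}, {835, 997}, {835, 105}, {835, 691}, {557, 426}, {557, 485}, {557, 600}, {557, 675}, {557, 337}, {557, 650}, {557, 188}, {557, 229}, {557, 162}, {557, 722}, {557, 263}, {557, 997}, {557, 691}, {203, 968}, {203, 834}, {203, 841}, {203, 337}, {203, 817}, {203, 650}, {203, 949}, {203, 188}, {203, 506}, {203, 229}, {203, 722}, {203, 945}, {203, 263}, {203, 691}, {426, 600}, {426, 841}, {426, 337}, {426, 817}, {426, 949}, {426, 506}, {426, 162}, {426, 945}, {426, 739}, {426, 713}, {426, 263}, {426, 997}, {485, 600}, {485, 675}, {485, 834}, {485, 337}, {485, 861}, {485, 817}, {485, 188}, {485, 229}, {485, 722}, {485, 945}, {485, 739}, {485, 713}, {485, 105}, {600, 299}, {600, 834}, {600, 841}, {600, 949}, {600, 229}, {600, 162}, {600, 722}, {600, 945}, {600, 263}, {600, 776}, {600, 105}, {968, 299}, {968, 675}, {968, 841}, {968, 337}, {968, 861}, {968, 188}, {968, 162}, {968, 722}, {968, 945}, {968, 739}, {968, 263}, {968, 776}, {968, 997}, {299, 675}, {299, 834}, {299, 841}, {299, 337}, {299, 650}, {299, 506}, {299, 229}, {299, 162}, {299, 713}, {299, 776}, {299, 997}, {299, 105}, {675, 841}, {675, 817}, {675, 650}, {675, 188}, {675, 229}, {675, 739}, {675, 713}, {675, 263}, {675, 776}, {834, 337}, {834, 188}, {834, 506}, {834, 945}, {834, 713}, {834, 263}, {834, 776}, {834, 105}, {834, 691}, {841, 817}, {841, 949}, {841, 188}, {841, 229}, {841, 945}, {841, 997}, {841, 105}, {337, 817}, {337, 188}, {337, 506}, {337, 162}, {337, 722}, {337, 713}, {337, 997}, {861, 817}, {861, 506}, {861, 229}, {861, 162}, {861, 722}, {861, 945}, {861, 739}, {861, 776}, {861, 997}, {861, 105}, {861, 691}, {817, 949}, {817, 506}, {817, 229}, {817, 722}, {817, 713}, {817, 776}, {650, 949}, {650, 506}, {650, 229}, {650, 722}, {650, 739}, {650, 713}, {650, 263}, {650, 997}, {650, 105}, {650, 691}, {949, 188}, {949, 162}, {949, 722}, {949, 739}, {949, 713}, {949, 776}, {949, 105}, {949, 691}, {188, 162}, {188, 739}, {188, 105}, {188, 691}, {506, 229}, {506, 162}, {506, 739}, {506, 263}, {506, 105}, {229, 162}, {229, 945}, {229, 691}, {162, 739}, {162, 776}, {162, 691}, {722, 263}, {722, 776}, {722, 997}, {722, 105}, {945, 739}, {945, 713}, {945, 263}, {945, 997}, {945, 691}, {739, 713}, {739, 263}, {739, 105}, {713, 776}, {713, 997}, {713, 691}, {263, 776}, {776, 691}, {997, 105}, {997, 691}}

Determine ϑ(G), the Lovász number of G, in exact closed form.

deg(691) = 14; N(691) = {835, 557, 203, 834, 861, 650, 949, 188, 229, 162, 945, 713, 776, 997}.
N(203) = {968, 834, 841, 337, 817, 650, 949, 188, 506, 229, 722, 945, 263, 691}, |N(203)| = 14.
deg(229) = 14; N(229) = {557, 203, 485, 600, 299, 675, 841, 861, 817, 650, 506, 162, 945, 691}.
deg(997) = 14; N(997) = {835, 557, 426, 968, 299, 841, 337, 861, 650, 722, 945, 713, 105, 691}.
G on 29 vertices is 14-regular; Paley(29): SR with (k,λ,μ)=(14,6,7).
spec(A) ≈ [14.0, 2.193, -3.193] (distinct, 3 d.p.).
λ_max=14, λ_min=-sqrt(29)/2 - 1/2; ϑ = −29·λ_min/(λ_max−λ_min) = sqrt(29).
= 5.3851648… (decimal).

sqrt(29)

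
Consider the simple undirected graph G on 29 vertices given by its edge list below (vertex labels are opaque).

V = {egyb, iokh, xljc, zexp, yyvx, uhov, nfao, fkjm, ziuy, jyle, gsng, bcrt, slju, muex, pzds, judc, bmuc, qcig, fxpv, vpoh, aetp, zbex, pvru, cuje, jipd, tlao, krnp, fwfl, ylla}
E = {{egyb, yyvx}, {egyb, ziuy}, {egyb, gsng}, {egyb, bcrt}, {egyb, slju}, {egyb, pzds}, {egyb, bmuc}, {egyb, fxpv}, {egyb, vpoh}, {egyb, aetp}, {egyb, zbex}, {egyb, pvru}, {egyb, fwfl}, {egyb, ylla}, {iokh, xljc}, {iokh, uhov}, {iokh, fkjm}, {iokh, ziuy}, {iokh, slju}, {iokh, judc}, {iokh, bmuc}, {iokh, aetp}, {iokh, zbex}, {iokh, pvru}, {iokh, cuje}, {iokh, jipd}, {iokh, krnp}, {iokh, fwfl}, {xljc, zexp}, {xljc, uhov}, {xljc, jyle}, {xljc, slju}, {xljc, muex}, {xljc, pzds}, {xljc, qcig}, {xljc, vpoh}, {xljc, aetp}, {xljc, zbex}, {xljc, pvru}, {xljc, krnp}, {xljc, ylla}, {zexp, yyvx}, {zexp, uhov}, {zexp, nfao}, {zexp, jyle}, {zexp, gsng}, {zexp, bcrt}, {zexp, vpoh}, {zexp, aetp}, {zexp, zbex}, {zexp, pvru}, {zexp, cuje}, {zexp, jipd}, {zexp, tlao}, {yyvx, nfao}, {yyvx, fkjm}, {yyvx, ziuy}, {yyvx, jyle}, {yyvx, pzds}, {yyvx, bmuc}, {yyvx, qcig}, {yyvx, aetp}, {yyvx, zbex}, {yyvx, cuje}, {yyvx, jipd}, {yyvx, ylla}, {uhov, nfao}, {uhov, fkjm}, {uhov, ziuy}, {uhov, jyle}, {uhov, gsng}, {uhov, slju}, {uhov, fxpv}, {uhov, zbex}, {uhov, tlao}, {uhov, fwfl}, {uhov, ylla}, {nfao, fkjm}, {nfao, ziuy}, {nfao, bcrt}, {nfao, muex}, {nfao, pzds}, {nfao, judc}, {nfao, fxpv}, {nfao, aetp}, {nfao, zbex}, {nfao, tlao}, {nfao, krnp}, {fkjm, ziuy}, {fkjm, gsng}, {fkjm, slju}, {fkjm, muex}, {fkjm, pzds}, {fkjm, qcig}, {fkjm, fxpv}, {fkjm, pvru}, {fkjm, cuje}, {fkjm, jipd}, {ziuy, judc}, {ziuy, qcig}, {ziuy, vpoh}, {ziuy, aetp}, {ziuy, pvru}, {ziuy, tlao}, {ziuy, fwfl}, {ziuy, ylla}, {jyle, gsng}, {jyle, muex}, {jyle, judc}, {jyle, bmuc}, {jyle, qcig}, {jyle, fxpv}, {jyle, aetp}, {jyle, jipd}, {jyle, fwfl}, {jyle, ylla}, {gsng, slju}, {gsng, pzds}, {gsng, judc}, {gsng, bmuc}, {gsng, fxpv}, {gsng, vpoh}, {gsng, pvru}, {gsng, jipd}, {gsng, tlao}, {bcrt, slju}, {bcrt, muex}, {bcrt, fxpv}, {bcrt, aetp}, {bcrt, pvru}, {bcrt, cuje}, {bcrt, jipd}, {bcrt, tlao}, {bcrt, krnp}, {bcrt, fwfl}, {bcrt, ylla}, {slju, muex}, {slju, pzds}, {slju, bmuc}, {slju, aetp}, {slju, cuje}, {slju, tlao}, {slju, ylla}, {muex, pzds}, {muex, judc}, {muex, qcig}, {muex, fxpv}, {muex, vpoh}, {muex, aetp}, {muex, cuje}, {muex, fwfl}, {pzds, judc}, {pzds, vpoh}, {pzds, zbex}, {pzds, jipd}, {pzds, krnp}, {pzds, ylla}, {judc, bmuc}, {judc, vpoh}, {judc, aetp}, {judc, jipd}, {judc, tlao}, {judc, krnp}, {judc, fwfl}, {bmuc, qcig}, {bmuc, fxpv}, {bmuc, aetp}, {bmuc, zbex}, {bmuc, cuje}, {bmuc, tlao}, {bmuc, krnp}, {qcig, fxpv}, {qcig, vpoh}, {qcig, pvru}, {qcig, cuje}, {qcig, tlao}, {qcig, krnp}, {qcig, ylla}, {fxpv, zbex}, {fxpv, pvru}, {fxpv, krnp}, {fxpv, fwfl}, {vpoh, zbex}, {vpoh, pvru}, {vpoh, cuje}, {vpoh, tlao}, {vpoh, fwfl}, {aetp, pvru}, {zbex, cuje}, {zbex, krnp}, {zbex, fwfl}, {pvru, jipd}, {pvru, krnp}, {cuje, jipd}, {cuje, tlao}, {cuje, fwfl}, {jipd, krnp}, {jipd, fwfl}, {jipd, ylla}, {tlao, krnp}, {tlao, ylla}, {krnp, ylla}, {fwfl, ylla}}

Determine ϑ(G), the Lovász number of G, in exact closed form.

deg(fkjm) = 14; N(fkjm) = {iokh, yyvx, uhov, nfao, ziuy, gsng, slju, muex, pzds, qcig, fxpv, pvru, cuje, jipd}.
Vertex bmuc has 14 neighbors: egyb, iokh, yyvx, jyle, gsng, slju, judc, qcig, fxpv, aetp, zbex, cuje, tlao, krnp.
N(zbex) = {egyb, iokh, xljc, zexp, yyvx, uhov, nfao, pzds, bmuc, fxpv, vpoh, cuje, krnp, fwfl}, |N(zbex)| = 14.
N(pvru) = {egyb, iokh, xljc, zexp, fkjm, ziuy, gsng, bcrt, qcig, fxpv, vpoh, aetp, jipd, krnp}, |N(pvru)| = 14.
14-regular, N=29; Paley(29): SR with (k,λ,μ)=(14,6,7).
A has 3 distinct eigenvalues ≈ [14.0, 2.19258, -3.19258].
Lovász (edge-transitive): ϑ = −29·(-sqrt(29)/2 - 1/2)/((14)−(-sqrt(29)/2 - 1/2)) = sqrt(29).
ϑ(G) ≈ 5.385165.

sqrt(29)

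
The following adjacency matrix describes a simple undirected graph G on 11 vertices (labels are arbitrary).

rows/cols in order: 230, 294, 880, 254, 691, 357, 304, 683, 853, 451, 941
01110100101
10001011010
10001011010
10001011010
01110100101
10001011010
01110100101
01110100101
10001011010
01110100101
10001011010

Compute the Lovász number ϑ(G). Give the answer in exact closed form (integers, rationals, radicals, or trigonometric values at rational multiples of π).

N(853) = {230, 691, 304, 683, 451}, |N(853)| = 5.
deg(304) = 6; N(304) = {294, 880, 254, 357, 853, 941}.
deg(880) = 5; N(880) = {230, 691, 304, 683, 451}.
deg(451) = 6; N(451) = {294, 880, 254, 357, 853, 941}.
2 parts of sizes [6, 5]; α(G) = 6 = ϑ (perfect).
ϑ(G) ≈ 6.0000000.
Check 6 ≤ 6 ≤ 6: collapsed.

6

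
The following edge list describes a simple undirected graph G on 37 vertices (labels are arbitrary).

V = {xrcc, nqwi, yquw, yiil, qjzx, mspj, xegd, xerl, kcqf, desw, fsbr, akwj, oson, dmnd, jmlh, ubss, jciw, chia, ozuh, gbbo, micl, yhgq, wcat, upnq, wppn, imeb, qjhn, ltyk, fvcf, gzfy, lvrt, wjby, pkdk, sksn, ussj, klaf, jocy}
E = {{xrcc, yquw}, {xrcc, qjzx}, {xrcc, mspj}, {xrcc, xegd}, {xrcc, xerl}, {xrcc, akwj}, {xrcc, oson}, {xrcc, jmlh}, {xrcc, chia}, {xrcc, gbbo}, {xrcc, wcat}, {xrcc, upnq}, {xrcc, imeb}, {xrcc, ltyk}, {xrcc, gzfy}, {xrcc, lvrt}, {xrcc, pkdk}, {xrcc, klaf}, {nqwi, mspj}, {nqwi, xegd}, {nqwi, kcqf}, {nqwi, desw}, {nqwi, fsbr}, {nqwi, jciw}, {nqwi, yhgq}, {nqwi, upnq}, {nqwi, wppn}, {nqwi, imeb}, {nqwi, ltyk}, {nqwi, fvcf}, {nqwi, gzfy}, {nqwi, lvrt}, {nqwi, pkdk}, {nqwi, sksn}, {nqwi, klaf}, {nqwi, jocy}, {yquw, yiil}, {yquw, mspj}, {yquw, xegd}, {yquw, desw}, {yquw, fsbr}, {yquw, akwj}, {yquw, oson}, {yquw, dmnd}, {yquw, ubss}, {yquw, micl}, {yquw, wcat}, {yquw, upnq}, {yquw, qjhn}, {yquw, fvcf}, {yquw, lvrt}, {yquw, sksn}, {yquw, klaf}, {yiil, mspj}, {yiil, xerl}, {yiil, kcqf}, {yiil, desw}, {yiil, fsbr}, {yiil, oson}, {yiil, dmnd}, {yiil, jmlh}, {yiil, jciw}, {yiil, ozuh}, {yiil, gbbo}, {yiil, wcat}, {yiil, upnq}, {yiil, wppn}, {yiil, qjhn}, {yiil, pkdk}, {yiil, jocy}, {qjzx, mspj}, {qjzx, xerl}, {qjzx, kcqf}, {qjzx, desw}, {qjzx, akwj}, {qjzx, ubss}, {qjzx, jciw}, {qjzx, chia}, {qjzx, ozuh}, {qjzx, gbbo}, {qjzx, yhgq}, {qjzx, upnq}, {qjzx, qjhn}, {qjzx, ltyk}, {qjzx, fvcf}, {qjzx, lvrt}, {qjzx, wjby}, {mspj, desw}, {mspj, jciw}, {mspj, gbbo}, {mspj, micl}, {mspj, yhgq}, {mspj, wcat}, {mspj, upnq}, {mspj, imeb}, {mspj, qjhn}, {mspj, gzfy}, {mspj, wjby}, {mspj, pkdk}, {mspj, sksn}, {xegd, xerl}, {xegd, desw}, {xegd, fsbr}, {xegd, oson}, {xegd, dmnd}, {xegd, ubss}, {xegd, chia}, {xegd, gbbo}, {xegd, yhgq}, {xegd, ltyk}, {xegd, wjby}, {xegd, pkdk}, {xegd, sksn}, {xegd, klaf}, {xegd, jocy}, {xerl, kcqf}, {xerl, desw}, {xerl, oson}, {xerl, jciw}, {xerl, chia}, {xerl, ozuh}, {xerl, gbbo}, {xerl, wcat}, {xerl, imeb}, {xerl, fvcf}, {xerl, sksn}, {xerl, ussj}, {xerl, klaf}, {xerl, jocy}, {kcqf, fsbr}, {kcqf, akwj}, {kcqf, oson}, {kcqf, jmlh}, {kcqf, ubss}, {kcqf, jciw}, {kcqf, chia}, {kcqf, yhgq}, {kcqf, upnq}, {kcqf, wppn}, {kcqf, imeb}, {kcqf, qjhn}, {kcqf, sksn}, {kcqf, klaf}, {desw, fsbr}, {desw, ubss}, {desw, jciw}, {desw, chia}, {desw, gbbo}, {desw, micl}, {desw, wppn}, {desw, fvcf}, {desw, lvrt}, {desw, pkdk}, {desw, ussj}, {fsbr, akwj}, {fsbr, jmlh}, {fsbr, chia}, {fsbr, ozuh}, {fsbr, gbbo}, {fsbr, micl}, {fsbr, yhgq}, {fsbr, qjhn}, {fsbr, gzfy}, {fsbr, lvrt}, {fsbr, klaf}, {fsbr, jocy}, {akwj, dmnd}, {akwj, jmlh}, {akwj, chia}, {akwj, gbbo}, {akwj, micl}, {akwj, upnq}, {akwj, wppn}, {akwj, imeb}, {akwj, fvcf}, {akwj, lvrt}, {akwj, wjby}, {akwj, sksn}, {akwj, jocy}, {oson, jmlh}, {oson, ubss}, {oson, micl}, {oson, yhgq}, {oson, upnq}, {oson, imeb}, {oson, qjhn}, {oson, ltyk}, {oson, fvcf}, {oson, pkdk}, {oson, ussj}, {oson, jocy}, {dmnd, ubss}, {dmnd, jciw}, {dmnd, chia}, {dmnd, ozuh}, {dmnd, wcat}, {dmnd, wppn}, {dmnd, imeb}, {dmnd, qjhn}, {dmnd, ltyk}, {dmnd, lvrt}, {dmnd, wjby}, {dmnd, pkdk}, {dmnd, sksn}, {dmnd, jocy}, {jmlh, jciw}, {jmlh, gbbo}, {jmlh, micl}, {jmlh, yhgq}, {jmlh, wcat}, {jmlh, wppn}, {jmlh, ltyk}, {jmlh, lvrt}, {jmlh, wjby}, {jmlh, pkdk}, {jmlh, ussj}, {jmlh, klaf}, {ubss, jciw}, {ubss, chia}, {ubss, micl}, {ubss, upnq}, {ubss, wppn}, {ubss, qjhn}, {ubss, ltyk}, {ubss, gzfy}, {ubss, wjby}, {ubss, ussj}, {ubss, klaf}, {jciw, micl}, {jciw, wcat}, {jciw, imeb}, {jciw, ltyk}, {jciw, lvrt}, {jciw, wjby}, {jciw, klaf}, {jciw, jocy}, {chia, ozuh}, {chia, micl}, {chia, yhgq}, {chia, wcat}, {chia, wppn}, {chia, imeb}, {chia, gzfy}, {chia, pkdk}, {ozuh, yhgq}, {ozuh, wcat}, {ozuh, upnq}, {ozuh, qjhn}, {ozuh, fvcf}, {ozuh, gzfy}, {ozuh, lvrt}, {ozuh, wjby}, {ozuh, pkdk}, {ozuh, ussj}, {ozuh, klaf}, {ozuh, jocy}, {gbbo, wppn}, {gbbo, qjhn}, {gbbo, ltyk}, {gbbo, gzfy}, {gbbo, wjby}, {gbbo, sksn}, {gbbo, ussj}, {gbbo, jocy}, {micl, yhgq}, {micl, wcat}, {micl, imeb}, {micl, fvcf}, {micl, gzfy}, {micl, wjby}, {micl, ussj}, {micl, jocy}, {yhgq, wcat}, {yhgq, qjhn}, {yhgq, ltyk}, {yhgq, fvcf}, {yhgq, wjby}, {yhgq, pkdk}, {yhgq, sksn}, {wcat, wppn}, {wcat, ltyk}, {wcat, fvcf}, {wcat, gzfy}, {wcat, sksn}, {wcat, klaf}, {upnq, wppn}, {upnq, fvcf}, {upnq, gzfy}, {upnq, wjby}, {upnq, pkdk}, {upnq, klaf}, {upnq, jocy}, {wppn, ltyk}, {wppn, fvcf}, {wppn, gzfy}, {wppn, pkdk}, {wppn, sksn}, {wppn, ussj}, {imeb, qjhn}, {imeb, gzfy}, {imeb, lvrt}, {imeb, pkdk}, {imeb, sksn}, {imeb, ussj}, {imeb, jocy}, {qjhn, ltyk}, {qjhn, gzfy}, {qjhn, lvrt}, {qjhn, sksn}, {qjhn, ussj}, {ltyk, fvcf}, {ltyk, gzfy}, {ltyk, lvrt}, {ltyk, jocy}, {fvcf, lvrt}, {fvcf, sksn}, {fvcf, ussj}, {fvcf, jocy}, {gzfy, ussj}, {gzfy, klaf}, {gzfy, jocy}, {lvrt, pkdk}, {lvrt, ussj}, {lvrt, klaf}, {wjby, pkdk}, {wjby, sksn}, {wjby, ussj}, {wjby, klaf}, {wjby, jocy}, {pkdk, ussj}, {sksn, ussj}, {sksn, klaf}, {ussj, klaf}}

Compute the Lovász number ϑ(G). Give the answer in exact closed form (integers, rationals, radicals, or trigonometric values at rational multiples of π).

Vertex xegd has 18 neighbors: xrcc, nqwi, yquw, xerl, desw, fsbr, oson, dmnd, ubss, chia, gbbo, yhgq, ltyk, wjby, pkdk, sksn, klaf, jocy.
deg(qjzx) = 18; N(qjzx) = {xrcc, mspj, xerl, kcqf, desw, akwj, ubss, jciw, chia, ozuh, gbbo, yhgq, upnq, qjhn, ltyk, fvcf, lvrt, wjby}.
Vertex xerl has 18 neighbors: xrcc, yiil, qjzx, xegd, kcqf, desw, oson, jciw, chia, ozuh, gbbo, wcat, imeb, fvcf, sksn, ussj, klaf, jocy.
Vertex yiil has 18 neighbors: yquw, mspj, xerl, kcqf, desw, fsbr, oson, dmnd, jmlh, jciw, ozuh, gbbo, wcat, upnq, wppn, qjhn, pkdk, jocy.
Regular of degree 18 on 37 vertices: Paley(37): SR with (k,λ,μ)=(18,8,9).
spec(A) ≈ [18.0, 2.5414, -3.5414] (distinct, 4 d.p.).
λ_max=18, λ_min=-sqrt(37)/2 - 1/2; ϑ = −37·λ_min/(λ_max−λ_min) = sqrt(37).
Numerically 6.08276253.

sqrt(37)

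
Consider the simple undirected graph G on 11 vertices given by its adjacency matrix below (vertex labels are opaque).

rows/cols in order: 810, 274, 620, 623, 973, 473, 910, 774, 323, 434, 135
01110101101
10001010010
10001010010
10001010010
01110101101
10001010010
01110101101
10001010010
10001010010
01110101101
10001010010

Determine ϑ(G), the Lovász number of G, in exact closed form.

deg(623) = 4; N(623) = {810, 973, 910, 434}.
Vertex 274 has 4 neighbors: 810, 973, 910, 434.
Vertex 135 has 4 neighbors: 810, 973, 910, 434.
deg(973) = 7; N(973) = {274, 620, 623, 473, 774, 323, 135}.
K_{7,4} (perfect); ϑ(G) = α(G) = max{7,4} = 7.
Numerically 7.000000000.
α=7, χ(Ḡ)=7; ϑ=7 lies between (collapsed).

7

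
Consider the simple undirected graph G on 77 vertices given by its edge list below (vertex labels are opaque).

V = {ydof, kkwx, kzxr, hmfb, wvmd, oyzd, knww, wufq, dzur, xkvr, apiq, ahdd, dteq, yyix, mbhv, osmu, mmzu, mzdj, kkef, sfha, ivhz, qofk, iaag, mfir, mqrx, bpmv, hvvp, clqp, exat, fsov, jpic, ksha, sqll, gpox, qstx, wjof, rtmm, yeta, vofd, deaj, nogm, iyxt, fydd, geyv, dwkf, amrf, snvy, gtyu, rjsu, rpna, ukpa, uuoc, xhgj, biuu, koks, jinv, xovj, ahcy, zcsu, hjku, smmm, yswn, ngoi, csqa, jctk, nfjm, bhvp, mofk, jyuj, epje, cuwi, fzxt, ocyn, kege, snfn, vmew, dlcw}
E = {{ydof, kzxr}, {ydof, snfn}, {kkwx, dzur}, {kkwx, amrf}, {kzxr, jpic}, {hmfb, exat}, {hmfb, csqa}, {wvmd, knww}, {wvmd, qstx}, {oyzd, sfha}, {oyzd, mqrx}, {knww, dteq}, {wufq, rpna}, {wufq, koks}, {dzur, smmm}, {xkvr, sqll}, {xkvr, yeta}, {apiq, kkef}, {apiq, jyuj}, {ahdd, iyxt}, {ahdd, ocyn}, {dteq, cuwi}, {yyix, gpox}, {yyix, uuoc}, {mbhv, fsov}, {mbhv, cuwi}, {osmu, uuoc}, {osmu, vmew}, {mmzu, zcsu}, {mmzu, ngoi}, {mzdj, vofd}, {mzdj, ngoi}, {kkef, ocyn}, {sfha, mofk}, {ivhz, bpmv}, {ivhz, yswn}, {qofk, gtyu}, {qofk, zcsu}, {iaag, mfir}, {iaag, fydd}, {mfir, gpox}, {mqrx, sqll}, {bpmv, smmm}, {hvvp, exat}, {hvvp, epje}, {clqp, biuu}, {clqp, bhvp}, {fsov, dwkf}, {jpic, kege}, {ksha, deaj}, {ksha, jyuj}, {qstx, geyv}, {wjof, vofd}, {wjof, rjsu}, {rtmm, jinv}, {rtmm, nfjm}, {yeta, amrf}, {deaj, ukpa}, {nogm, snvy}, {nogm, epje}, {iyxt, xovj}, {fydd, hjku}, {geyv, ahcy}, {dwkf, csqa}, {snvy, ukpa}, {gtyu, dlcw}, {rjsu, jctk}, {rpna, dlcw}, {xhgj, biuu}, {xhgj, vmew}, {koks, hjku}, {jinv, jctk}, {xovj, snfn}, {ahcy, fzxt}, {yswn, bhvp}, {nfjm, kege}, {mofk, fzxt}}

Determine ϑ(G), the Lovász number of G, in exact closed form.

77*cos(pi/77)/(cos(pi/77) + 1)

deg(nogm) = 2; N(nogm) = {snvy, epje}.
Vertex jyuj has 2 neighbors: apiq, ksha.
Vertex kkef has 2 neighbors: apiq, ocyn.
Vertex sqll has 2 neighbors: xkvr, mqrx.
2-regular, N=77; the odd cycle C_{77}.
A has 39 distinct eigenvalues ≈ [2.0, 1.993345, 1.973425, 1.940372, 1.894406, 1.835833, 1.765043, 1.682507, 1.588774, 1.484468, 1.370283, 1.24698, 1.115377, 0.976352, 0.83083, 0.679779, 0.524203, 0.36514, 0.203646, 0.040797, -0.122323, -0.28463, -0.445042, -0.602492, -0.755933, -0.904344, -1.046736, -1.182162, -1.309721, -1.428565, -1.537901, -1.637003, -1.725211, -1.801938, -1.866673, -1.918986, -1.958528, -1.985037, -1.998336].
With N=77: ϑ(G) = 77·(-(-1)*2*cos(pi/77))/(2−(-2*cos(pi/77))) = 77*cos(pi/77)/(cos(pi/77) + 1).
≈ 38.483973469 (to 9 d.p.).
Sandwich: α(G)=38 ≤ ϑ(G)=77*cos(pi/77)/(cos(pi/77) + 1) ≤ χ(Ḡ)=39 (both strict).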